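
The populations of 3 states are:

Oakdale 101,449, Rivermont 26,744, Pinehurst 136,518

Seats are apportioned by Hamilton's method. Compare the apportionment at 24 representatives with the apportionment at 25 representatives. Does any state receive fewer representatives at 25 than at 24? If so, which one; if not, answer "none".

Rivermont

At 24 seats: Oakdale 9, Rivermont 3, Pinehurst 12.
At 25 seats: Oakdale 10, Rivermont 2, Pinehurst 13.
Rivermont drops from 3 to 2.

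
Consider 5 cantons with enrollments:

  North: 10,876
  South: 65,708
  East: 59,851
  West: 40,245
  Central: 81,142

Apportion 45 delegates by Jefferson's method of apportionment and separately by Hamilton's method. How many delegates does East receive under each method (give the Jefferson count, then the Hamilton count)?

11 and 10

Jefferson: North 1, South 12, East 11, West 7, Central 14.
Hamilton: North 2, South 12, East 10, West 7, Central 14.
East gets 11 under Jefferson and 10 under Hamilton.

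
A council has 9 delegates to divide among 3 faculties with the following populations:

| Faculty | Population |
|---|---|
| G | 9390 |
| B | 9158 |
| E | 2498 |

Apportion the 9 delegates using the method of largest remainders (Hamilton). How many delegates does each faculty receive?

Total 21046; standard divisor 21046/9 ≈ 2338.444.
Standard quotas: G 4.0155, B 3.9163, E 1.0682.
Lower quotas: G 4, B 3, E 1 (sum 8, leaving 1 seat).
Remainders in descending order: B 0.9163, E 0.0682, G 0.0155.
Largest remainder: B receives the extra seat.

G: 4, B: 4, E: 1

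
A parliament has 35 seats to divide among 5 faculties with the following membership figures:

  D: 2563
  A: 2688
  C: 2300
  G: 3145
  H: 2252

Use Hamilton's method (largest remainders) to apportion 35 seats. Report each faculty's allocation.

Total 12948; standard divisor 12948/35 ≈ 369.943.
Standard quotas: D 6.928, A 7.266, C 6.217, G 8.501, H 6.087.
Lower quotas: D 6, A 7, C 6, G 8, H 6 (sum 33, leaving 2 seats).
Remainders in descending order: D 0.928, G 0.501, A 0.266, C 0.217, H 0.087.
Largest remainders: D, G receive the extra seats.

D: 7, A: 7, C: 6, G: 9, H: 6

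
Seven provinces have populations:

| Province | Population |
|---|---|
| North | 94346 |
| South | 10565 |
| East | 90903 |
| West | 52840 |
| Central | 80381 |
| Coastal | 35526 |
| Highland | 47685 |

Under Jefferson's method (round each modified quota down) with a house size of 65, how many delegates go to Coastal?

5

Standard divisor 412246/65 ≈ 6342.246; standard quotas: North 14.876, South 1.666, East 14.333, West 8.331, Central 12.674, Coastal 5.601, Highland 7.519.
Rounding down gives 14, 1, 14, 8, 12, 5, 7 = 61 seats, so the divisor must be adjusted.
With modified divisor 5941: modified quotas North 15.880, South 1.778, East 15.301, West 8.894, Central 13.530, Coastal 5.980, Highland 8.026.
Rounding down: North 15, South 1, East 15, West 8, Central 13, Coastal 5, Highland 8 (total 65).
Coastal receives 5.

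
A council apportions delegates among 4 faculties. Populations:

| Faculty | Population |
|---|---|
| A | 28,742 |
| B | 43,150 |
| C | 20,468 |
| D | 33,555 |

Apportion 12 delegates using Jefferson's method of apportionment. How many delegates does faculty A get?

3

Standard divisor 125915/12 ≈ 10492.917; standard quotas: A 2.739, B 4.112, C 1.951, D 3.198.
Rounding down gives 2, 4, 1, 3 = 10 seats, so the divisor must be adjusted.
With modified divisor 9100: modified quotas A 3.158, B 4.742, C 2.249, D 3.687.
Rounding down: A 3, B 4, C 2, D 3 (total 12).
A receives 3.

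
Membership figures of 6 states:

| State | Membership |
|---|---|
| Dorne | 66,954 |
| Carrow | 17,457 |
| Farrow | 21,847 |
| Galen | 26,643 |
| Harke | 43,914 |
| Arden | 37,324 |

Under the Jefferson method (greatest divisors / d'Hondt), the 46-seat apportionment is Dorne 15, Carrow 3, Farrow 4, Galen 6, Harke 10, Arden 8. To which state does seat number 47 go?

Priority for the next seat is population ÷ (current seats + 1).
Priorities: Dorne 4184.625, Carrow 4364.250, Farrow 4369.400, Galen 3806.143, Harke 3992.182, Arden 4147.111.
Highest priority: Farrow.

Farrow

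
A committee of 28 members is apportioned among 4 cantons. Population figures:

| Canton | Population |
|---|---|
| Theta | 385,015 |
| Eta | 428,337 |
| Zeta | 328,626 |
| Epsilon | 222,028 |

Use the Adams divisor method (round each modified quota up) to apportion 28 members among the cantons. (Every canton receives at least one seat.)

Theta=8, Eta=8, Zeta=7, Epsilon=5

Standard divisor 1364006/28 ≈ 48714.5; standard quotas: Theta 7.903, Eta 8.793, Zeta 6.746, Epsilon 4.558.
Rounding up gives 8, 9, 7, 5 = 29 seats, so the divisor must be adjusted.
With modified divisor 54200: modified quotas Theta 7.104, Eta 7.903, Zeta 6.063, Epsilon 4.096.
Rounding up: Theta 8, Eta 8, Zeta 7, Epsilon 5 (total 28).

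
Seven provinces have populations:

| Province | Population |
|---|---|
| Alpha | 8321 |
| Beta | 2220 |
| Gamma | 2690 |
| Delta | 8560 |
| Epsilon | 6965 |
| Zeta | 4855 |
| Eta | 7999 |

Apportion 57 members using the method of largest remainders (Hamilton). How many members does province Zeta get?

7

The standard divisor is 41610/57 = 730.
Standard quotas: Alpha 11.3986, Beta 3.0411, Gamma 3.6849, Delta 11.7260, Epsilon 9.5411, Zeta 6.6507, Eta 10.9575.
Lower quotas: Alpha 11, Beta 3, Gamma 3, Delta 11, Epsilon 9, Zeta 6, Eta 10 (sum 53, leaving 4 seats).
Remainders in descending order: Eta 0.9575, Delta 0.7260, Gamma 0.6849, Zeta 0.6507, Epsilon 0.5411, Alpha 0.3986, Beta 0.0411.
Largest remainders: Eta, Delta, Gamma, Zeta receive the extra seats.
Zeta receives 7.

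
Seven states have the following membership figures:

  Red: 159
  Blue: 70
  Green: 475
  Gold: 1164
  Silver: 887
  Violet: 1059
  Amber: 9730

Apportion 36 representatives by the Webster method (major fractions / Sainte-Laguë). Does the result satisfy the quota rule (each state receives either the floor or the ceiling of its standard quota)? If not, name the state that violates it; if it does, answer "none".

Amber

Standard quotas: Red 0.423, Blue 0.186, Green 1.263, Gold 3.094, Silver 2.358, Violet 2.815, Amber 25.862.
Webster allocation: Red 0, Blue 0, Green 1, Gold 3, Silver 2, Violet 3, Amber 27.
Amber has quota 25.862 (lower 25, upper 26) but receives 27 — outside the quota interval.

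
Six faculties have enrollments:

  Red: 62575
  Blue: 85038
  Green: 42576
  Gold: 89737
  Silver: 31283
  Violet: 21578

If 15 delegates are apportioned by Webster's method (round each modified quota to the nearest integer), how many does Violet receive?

Standard divisor 332787/15 ≈ 22185.8; standard quotas: Red 2.820, Blue 3.833, Green 1.919, Gold 4.045, Silver 1.410, Violet 0.973.
Rounding to the nearest integer gives Red 3, Blue 4, Green 2, Gold 4, Silver 1, Violet 1 — total 15, matching the house size, so no adjustment is needed.
Violet receives 1.

1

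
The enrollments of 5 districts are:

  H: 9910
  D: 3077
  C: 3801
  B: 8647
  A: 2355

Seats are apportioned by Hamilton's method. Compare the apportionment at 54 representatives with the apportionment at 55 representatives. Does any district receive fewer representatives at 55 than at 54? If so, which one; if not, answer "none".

At 54 seats: H 19, D 6, C 7, B 17, A 5.
At 55 seats: H 20, D 6, C 7, B 17, A 5.
No district's allocation decreased.

none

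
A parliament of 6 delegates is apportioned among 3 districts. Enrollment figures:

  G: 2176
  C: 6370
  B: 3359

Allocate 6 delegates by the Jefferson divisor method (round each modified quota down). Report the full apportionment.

Standard divisor 11905/6 ≈ 1984.167; standard quotas: G 1.097, C 3.210, B 1.693.
Rounding down gives 1, 3, 1 = 5 seats, so the divisor must be adjusted.
With modified divisor 1640: modified quotas G 1.327, C 3.884, B 2.048.
Rounding down: G 1, C 3, B 2 (total 6).

G 1; C 3; B 2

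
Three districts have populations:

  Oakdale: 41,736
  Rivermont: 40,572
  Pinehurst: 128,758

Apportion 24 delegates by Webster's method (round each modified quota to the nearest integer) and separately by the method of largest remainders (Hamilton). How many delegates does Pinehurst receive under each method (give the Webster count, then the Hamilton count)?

14 and 15

Webster: Oakdale 5, Rivermont 5, Pinehurst 14.
Hamilton: Oakdale 5, Rivermont 4, Pinehurst 15.
Pinehurst gets 14 under Webster and 15 under Hamilton.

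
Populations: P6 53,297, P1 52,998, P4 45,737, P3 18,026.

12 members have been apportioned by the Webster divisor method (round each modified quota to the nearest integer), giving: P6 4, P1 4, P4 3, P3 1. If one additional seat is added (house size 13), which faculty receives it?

Priority for the next seat is population ÷ (current seats + 0.5).
Priorities: P6 11843.778, P1 11777.333, P4 13067.714, P3 12017.333.
Highest priority: P4.

P4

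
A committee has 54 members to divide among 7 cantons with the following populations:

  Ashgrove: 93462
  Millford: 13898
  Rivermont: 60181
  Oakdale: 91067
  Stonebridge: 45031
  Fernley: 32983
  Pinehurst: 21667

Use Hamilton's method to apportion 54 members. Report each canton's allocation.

Ashgrove=14, Millford=2, Rivermont=9, Oakdale=14, Stonebridge=7, Fernley=5, Pinehurst=3

Total 358289; standard divisor 358289/54 ≈ 6634.981.
Standard quotas: Ashgrove 14.0862, Millford 2.0947, Rivermont 9.0703, Oakdale 13.7253, Stonebridge 6.7869, Fernley 4.9711, Pinehurst 3.2656.
Lower quotas: Ashgrove 14, Millford 2, Rivermont 9, Oakdale 13, Stonebridge 6, Fernley 4, Pinehurst 3 (sum 51, leaving 3 seats).
Remainders in descending order: Fernley 0.9711, Stonebridge 0.7869, Oakdale 0.7253, Pinehurst 0.2656, Millford 0.0947, Ashgrove 0.0862, Rivermont 0.0703.
Largest remainders: Fernley, Stonebridge, Oakdale receive the extra seats.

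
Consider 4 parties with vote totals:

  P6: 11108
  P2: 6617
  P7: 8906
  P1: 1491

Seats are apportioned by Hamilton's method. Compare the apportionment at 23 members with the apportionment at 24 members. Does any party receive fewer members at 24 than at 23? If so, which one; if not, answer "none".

At 23 seats: P6 9, P2 6, P7 7, P1 1.
At 24 seats: P6 9, P2 6, P7 8, P1 1.
No party's allocation decreased.

none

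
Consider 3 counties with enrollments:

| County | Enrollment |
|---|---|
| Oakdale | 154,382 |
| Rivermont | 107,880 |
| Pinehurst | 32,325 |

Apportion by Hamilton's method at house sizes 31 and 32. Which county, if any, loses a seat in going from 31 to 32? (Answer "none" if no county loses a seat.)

Pinehurst

At 31 seats: Oakdale 16, Rivermont 11, Pinehurst 4.
At 32 seats: Oakdale 17, Rivermont 12, Pinehurst 3.
Pinehurst drops from 4 to 3.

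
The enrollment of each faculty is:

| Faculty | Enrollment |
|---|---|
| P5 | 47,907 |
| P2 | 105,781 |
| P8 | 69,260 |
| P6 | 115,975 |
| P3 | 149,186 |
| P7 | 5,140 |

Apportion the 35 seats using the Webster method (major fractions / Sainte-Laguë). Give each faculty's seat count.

Standard divisor 493249/35 ≈ 14092.829; standard quotas: P5 3.399, P2 7.506, P8 4.915, P6 8.229, P3 10.586, P7 0.365.
Rounding to the nearest integer gives P5 3, P2 8, P8 5, P6 8, P3 11, P7 0 — total 35, matching the house size, so no adjustment is needed.

P5 3, P2 8, P8 5, P6 8, P3 11, P7 0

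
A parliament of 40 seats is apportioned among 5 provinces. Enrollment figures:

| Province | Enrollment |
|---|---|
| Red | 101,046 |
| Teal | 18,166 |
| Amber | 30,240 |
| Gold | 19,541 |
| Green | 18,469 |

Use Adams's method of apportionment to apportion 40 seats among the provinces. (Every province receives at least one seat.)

Red=21, Teal=4, Amber=7, Gold=4, Green=4

Standard divisor 187462/40 ≈ 4686.55; standard quotas: Red 21.561, Teal 3.876, Amber 6.453, Gold 4.170, Green 3.941.
Rounding up gives 22, 4, 7, 5, 4 = 42 seats, so the divisor must be adjusted.
With modified divisor 5000: modified quotas Red 20.209, Teal 3.633, Amber 6.048, Gold 3.908, Green 3.694.
Rounding up: Red 21, Teal 4, Amber 7, Gold 4, Green 4 (total 40).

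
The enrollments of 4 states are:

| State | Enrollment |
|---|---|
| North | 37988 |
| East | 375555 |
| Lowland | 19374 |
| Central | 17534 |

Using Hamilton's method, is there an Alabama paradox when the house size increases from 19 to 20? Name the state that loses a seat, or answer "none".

At 19 seats: North 1, East 16, Lowland 1, Central 1.
At 20 seats: North 2, East 16, Lowland 1, Central 1.
No state's allocation decreased.

none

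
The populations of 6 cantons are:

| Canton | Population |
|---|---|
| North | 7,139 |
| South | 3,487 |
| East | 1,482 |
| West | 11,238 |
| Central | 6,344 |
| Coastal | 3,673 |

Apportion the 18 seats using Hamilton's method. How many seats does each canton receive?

Total 33363; standard divisor 33363/18 ≈ 1853.5.
Standard quotas: North 3.8516, South 1.8813, East 0.7996, West 6.0631, Central 3.4227, Coastal 1.9817.
Lower quotas: North 3, South 1, East 0, West 6, Central 3, Coastal 1 (sum 14, leaving 4 seats).
Remainders in descending order: Coastal 0.9817, South 0.8813, North 0.8516, East 0.7996, Central 0.4227, West 0.0631.
The surplus seats go to Coastal, South, North, East.

North 4; South 2; East 1; West 6; Central 3; Coastal 2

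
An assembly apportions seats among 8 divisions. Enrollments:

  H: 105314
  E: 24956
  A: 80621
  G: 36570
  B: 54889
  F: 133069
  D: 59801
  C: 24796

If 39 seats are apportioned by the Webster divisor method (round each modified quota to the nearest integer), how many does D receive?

Standard divisor 520016/39 ≈ 13333.744; standard quotas: H 7.898, E 1.872, A 6.046, G 2.743, B 4.117, F 9.980, D 4.485, C 1.860.
Rounding to the nearest integer gives H 8, E 2, A 6, G 3, B 4, F 10, D 4, C 2 — total 39, matching the house size, so no adjustment is needed.
D receives 4.

4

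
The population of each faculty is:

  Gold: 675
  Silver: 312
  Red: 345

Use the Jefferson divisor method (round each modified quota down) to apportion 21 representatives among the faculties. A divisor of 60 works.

Gold=11, Silver=5, Red=5

With modified divisor 60: modified quotas Gold 11.250, Silver 5.200, Red 5.750.
Rounding down: Gold 11, Silver 5, Red 5 (total 21).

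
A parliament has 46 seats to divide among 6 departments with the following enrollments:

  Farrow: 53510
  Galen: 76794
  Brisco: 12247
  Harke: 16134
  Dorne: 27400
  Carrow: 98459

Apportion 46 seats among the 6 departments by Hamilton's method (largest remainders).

The standard divisor is 284544/46 ≈ 6185.739.
Standard quotas: Farrow 8.6505, Galen 12.4147, Brisco 1.9799, Harke 2.6083, Dorne 4.4295, Carrow 15.9171.
Lower quotas: Farrow 8, Galen 12, Brisco 1, Harke 2, Dorne 4, Carrow 15 (sum 42, leaving 4 seats).
Remainders in descending order: Brisco 0.9799, Carrow 0.9171, Farrow 0.6505, Harke 0.6083, Dorne 0.4295, Galen 0.4147.
The surplus seats go to Brisco, Carrow, Farrow, Harke.

Farrow=9, Galen=12, Brisco=2, Harke=3, Dorne=4, Carrow=16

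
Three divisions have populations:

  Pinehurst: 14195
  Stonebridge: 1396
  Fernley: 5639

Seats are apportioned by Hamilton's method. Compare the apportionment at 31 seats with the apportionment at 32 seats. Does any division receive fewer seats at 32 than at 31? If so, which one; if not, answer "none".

none

At 31 seats: Pinehurst 21, Stonebridge 2, Fernley 8.
At 32 seats: Pinehurst 21, Stonebridge 2, Fernley 9.
No division's allocation decreased.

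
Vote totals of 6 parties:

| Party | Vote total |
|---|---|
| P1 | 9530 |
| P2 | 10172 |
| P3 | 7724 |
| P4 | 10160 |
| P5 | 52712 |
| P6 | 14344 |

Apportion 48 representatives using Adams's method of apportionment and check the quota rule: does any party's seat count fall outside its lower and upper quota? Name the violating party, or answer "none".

P5

Standard quotas: P1 4.371, P2 4.666, P3 3.543, P4 4.660, P5 24.179, P6 6.580.
Adams allocation: P1 4, P2 5, P3 4, P4 5, P5 23, P6 7.
P5 has quota 24.179 (lower 24, upper 25) but receives 23 — outside the quota interval.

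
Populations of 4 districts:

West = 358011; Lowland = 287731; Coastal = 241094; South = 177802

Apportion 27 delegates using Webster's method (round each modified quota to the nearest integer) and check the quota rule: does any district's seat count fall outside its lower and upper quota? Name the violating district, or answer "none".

Standard quotas: West 9.079, Lowland 7.297, Coastal 6.114, South 4.509.
Webster allocation: West 9, Lowland 7, Coastal 6, South 5.
Every allocation lies between the lower and upper quota.

none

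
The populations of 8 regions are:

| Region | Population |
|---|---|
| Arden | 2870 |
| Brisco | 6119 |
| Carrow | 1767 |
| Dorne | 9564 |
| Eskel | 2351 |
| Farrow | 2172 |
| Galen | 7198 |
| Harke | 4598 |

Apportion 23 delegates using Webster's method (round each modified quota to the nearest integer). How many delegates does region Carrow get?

1

Standard divisor 36639/23 ≈ 1593; standard quotas: Arden 1.802, Brisco 3.841, Carrow 1.109, Dorne 6.004, Eskel 1.476, Farrow 1.363, Galen 4.519, Harke 2.886.
Rounding to the nearest integer gives Arden 2, Brisco 4, Carrow 1, Dorne 6, Eskel 1, Farrow 1, Galen 5, Harke 3 — total 23, matching the house size, so no adjustment is needed.
Carrow receives 1.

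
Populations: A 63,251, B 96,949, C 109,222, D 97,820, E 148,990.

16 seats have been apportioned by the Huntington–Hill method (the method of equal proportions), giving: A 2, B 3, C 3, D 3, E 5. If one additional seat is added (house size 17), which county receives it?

Priority for the next seat is population ÷ (√(s·(s+1))).
Priorities: A 25822.113, B 27986.766, C 31529.676, D 28238.202, E 27201.728.
Highest priority: C.

C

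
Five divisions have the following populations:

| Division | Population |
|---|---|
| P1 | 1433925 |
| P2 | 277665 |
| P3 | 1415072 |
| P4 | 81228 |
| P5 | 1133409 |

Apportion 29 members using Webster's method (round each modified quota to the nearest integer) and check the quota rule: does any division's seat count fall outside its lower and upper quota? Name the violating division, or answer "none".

none

Standard quotas: P1 9.579, P2 1.855, P3 9.453, P4 0.543, P5 7.571.
Webster allocation: P1 9, P2 2, P3 9, P4 1, P5 8.
Every allocation lies between the lower and upper quota.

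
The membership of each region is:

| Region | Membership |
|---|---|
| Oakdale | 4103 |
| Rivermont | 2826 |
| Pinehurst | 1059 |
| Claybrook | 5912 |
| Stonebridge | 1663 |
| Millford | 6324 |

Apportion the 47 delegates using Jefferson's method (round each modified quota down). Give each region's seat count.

Oakdale 9, Rivermont 6, Pinehurst 2, Claybrook 13, Stonebridge 3, Millford 14

Standard divisor 21887/47 ≈ 465.681; standard quotas: Oakdale 8.811, Rivermont 6.069, Pinehurst 2.274, Claybrook 12.695, Stonebridge 3.571, Millford 13.580.
Rounding down gives 8, 6, 2, 12, 3, 13 = 44 seats, so the divisor must be adjusted.
With modified divisor 440: modified quotas Oakdale 9.325, Rivermont 6.423, Pinehurst 2.407, Claybrook 13.436, Stonebridge 3.780, Millford 14.373.
Rounding down: Oakdale 9, Rivermont 6, Pinehurst 2, Claybrook 13, Stonebridge 3, Millford 14 (total 47).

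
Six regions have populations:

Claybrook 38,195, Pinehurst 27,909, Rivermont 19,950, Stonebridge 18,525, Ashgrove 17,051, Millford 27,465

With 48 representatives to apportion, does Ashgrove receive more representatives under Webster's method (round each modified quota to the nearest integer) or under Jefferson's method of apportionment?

Webster

Webster: Claybrook 12, Pinehurst 9, Rivermont 6, Stonebridge 6, Ashgrove 6, Millford 9.
Jefferson: Claybrook 13, Pinehurst 9, Rivermont 6, Stonebridge 6, Ashgrove 5, Millford 9.
Ashgrove gets 6 under Webster and 5 under Jefferson.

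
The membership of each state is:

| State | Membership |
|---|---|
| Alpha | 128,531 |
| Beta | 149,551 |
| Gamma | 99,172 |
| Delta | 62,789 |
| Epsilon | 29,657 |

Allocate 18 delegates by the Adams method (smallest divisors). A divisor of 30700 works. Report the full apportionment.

With modified divisor 30700: modified quotas Alpha 4.187, Beta 4.871, Gamma 3.230, Delta 2.045, Epsilon 0.966.
Rounding up: Alpha 5, Beta 5, Gamma 4, Delta 3, Epsilon 1 (total 18).

Alpha=5; Beta=5; Gamma=4; Delta=3; Epsilon=1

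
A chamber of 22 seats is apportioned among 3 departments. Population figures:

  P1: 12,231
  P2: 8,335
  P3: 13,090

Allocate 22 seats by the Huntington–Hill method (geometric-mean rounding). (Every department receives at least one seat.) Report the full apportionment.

With divisor 1532: modified quotas P1 7.984, P2 5.441, P3 8.544.
Geometric-mean thresholds: P1 √(7·8)=7.483, P2 √(5·6)=5.477, P3 √(8·9)=8.485.
Each quota rounded against its threshold gives P1 8, P2 5, P3 9 (total 22).

P1 8, P2 5, P3 9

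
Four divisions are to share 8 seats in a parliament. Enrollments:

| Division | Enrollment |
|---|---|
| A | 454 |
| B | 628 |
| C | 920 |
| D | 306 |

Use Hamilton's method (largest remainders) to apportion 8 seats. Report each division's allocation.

A 2, B 2, C 3, D 1

Total 2308; standard divisor 2308/8 ≈ 288.5.
Standard quotas: A 1.574, B 2.177, C 3.189, D 1.061.
Lower quotas: A 1, B 2, C 3, D 1 (sum 7, leaving 1 seat).
Remainders in descending order: A 0.574, C 0.189, B 0.177, D 0.061.
Largest remainder: A receives the extra seat.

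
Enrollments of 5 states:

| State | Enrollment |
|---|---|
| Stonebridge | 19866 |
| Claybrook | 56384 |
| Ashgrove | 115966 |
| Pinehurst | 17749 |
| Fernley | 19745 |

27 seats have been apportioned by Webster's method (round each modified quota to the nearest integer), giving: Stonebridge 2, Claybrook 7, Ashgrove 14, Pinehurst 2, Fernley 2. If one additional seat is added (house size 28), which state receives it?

Priority for the next seat is population ÷ (current seats + 0.5).
Priorities: Stonebridge 7946.400, Claybrook 7517.867, Ashgrove 7997.655, Pinehurst 7099.600, Fernley 7898.000.
Highest priority: Ashgrove.

Ashgrove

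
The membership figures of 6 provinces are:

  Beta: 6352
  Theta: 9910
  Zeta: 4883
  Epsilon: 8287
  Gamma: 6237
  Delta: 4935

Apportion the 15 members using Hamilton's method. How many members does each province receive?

Beta: 2, Theta: 4, Zeta: 2, Epsilon: 3, Gamma: 2, Delta: 2

The standard divisor is 40604/15 ≈ 2706.933.
Standard quotas: Beta 2.3466, Theta 3.6610, Zeta 1.8039, Epsilon 3.0614, Gamma 2.3041, Delta 1.8231.
Lower quotas: Beta 2, Theta 3, Zeta 1, Epsilon 3, Gamma 2, Delta 1 (sum 12, leaving 3 seats).
Remainders in descending order: Delta 0.8231, Zeta 0.8039, Theta 0.6610, Beta 0.3466, Gamma 0.3041, Epsilon 0.0614.
Largest remainders: Delta, Zeta, Theta receive the extra seats.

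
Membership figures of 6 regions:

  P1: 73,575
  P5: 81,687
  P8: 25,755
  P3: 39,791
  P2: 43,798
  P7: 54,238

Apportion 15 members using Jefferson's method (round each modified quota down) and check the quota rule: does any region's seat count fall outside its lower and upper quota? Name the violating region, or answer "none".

Standard quotas: P1 3.461, P5 3.843, P8 1.212, P3 1.872, P2 2.060, P7 2.552.
Jefferson allocation: P1 4, P5 4, P8 1, P3 2, P2 2, P7 2.
Every allocation lies between the lower and upper quota.

none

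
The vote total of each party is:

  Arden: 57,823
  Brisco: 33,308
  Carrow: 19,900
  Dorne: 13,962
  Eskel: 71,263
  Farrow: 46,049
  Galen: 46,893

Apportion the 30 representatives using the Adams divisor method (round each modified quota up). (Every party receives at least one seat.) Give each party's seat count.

Arden 6, Brisco 3, Carrow 2, Dorne 2, Eskel 7, Farrow 5, Galen 5

Standard divisor 289198/30 ≈ 9639.933; standard quotas: Arden 5.998, Brisco 3.455, Carrow 2.064, Dorne 1.448, Eskel 7.392, Farrow 4.777, Galen 4.864.
Rounding up gives 6, 4, 3, 2, 8, 5, 5 = 33 seats, so the divisor must be adjusted.
With modified divisor 11300: modified quotas Arden 5.117, Brisco 2.948, Carrow 1.761, Dorne 1.236, Eskel 6.306, Farrow 4.075, Galen 4.150.
Rounding up: Arden 6, Brisco 3, Carrow 2, Dorne 2, Eskel 7, Farrow 5, Galen 5 (total 30).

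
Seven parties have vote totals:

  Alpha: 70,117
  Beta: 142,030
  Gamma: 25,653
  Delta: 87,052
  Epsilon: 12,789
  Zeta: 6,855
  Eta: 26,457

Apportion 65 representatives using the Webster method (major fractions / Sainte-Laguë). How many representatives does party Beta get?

Standard divisor 370953/65 ≈ 5706.969; standard quotas: Alpha 12.286, Beta 24.887, Gamma 4.495, Delta 15.254, Epsilon 2.241, Zeta 1.201, Eta 4.636.
Rounding to the nearest integer gives 12, 25, 4, 15, 2, 1, 5 = 64 seats, so the divisor must be adjusted.
With modified divisor 5660: modified quotas Alpha 12.388, Beta 25.094, Gamma 4.532, Delta 15.380, Epsilon 2.260, Zeta 1.211, Eta 4.674.
Rounding to the nearest integer: Alpha 12, Beta 25, Gamma 5, Delta 15, Epsilon 2, Zeta 1, Eta 5 (total 65).
Beta receives 25.

25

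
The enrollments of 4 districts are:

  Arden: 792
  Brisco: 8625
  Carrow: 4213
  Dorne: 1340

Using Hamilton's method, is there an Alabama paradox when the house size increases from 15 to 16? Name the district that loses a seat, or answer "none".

none

At 15 seats: Arden 1, Brisco 9, Carrow 4, Dorne 1.
At 16 seats: Arden 1, Brisco 9, Carrow 5, Dorne 1.
No district's allocation decreased.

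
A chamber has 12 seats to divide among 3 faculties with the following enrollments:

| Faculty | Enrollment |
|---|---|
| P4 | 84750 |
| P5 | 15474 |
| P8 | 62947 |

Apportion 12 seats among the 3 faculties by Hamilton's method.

P4 6; P5 1; P8 5

Standard divisor: 163171 ÷ 12 ≈ 13597.583.
Standard quotas: P4 6.2327, P5 1.1380, P8 4.6293.
Lower quotas: P4 6, P5 1, P8 4 (sum 11, leaving 1 seat).
Remainders in descending order: P8 0.6293, P4 0.2327, P5 0.1380.
Largest remainder: P8 receives the extra seat.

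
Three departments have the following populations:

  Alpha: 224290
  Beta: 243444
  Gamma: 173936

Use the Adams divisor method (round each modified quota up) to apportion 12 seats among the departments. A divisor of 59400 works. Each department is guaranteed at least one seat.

Alpha 4, Beta 5, Gamma 3

With modified divisor 59400: modified quotas Alpha 3.776, Beta 4.098, Gamma 2.928.
Rounding up: Alpha 4, Beta 5, Gamma 3 (total 12).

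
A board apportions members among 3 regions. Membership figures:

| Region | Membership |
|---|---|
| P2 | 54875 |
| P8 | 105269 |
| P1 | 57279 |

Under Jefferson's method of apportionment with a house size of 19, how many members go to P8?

Standard divisor 217423/19 ≈ 11443.316; standard quotas: P2 4.795, P8 9.199, P1 5.005.
Rounding down gives 4, 9, 5 = 18 seats, so the divisor must be adjusted.
With modified divisor 10800: modified quotas P2 5.081, P8 9.747, P1 5.304.
Rounding down: P2 5, P8 9, P1 5 (total 19).
P8 receives 9.

9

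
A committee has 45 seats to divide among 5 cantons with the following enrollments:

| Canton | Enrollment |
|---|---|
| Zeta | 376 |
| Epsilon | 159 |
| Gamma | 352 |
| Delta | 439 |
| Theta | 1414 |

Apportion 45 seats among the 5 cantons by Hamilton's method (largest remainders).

Zeta 6; Epsilon 3; Gamma 6; Delta 7; Theta 23

The standard divisor is 2740/45 ≈ 60.889.
Standard quotas: Zeta 6.175, Epsilon 2.611, Gamma 5.781, Delta 7.210, Theta 23.223.
Lower quotas: Zeta 6, Epsilon 2, Gamma 5, Delta 7, Theta 23 (sum 43, leaving 2 seats).
Remainders in descending order: Gamma 0.781, Epsilon 0.611, Theta 0.223, Delta 0.210, Zeta 0.175.
Largest remainders: Gamma, Epsilon receive the extra seats.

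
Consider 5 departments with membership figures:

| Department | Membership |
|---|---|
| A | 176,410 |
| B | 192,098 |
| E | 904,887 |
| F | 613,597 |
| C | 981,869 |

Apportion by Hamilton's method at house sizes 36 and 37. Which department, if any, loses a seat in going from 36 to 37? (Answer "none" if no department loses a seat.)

B

At 36 seats: A 2, B 3, E 11, F 8, C 12.
At 37 seats: A 2, B 2, E 12, F 8, C 13.
B drops from 3 to 2.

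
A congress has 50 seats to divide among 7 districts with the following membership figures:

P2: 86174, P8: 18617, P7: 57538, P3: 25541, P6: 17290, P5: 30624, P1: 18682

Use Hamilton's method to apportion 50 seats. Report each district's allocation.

P2=17, P8=4, P7=11, P3=5, P6=3, P5=6, P1=4

The standard divisor is 254466/50 ≈ 5089.32.
Standard quotas: P2 16.9323, P8 3.6581, P7 11.3056, P3 5.0185, P6 3.3973, P5 6.0173, P1 3.6708.
Lower quotas: P2 16, P8 3, P7 11, P3 5, P6 3, P5 6, P1 3 (sum 47, leaving 3 seats).
Remainders in descending order: P2 0.9323, P1 0.6708, P8 0.6581, P6 0.3973, P7 0.3056, P3 0.0185, P5 0.0173.
Largest remainders: P2, P1, P8 receive the extra seats.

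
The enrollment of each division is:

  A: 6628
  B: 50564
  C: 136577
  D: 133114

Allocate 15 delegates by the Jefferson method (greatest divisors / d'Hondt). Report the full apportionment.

A 0, B 2, C 7, D 6

Standard divisor 326883/15 ≈ 21792.2; standard quotas: A 0.304, B 2.320, C 6.267, D 6.108.
Rounding down gives 0, 2, 6, 6 = 14 seats, so the divisor must be adjusted.
With modified divisor 19300: modified quotas A 0.343, B 2.620, C 7.077, D 6.897.
Rounding down: A 0, B 2, C 7, D 6 (total 15).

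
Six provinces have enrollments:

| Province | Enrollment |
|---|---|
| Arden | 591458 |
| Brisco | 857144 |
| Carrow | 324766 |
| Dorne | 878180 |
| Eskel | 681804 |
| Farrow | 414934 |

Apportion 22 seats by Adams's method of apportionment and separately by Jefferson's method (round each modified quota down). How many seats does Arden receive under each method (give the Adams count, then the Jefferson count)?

Adams: Arden 3, Brisco 5, Carrow 2, Dorne 5, Eskel 4, Farrow 3.
Jefferson: Arden 4, Brisco 5, Carrow 2, Dorne 5, Eskel 4, Farrow 2.
Arden gets 3 under Adams and 4 under Jefferson.

3 and 4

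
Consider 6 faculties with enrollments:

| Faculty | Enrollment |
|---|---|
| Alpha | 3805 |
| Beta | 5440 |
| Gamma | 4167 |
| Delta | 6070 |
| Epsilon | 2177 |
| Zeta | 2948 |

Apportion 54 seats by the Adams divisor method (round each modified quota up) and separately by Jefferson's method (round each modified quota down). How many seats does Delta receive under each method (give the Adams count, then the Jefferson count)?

13 and 14

Adams: Alpha 8, Beta 12, Gamma 9, Delta 13, Epsilon 5, Zeta 7.
Jefferson: Alpha 8, Beta 12, Gamma 9, Delta 14, Epsilon 5, Zeta 6.
Delta gets 13 under Adams and 14 under Jefferson.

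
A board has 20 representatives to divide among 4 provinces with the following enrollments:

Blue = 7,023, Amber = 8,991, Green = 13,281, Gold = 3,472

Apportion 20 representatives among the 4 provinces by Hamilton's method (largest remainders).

Blue 4; Amber 6; Green 8; Gold 2

The standard divisor is 32767/20 ≈ 1638.35.
Standard quotas: Blue 4.2866, Amber 5.4878, Green 8.1063, Gold 2.1192.
Lower quotas: Blue 4, Amber 5, Green 8, Gold 2 (sum 19, leaving 1 seat).
Remainders in descending order: Amber 0.4878, Blue 0.2866, Gold 0.1192, Green 0.1063.
Largest remainder: Amber receives the extra seat.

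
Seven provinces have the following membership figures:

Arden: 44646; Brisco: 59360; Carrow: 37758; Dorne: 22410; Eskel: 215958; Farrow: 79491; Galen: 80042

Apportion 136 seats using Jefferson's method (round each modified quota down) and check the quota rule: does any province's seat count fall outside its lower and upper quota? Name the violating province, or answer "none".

Standard quotas: Arden 11.251, Brisco 14.959, Carrow 9.515, Dorne 5.648, Eskel 54.423, Farrow 20.032, Galen 20.171.
Jefferson allocation: Arden 11, Brisco 15, Carrow 9, Dorne 5, Eskel 56, Farrow 20, Galen 20.
Eskel has quota 54.423 (lower 54, upper 55) but receives 56 — outside the quota interval.

Eskel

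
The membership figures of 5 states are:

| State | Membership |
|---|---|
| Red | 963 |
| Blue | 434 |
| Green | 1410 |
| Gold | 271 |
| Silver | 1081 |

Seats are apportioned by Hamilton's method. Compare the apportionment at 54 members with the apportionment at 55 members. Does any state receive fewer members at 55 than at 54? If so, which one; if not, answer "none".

Gold

At 54 seats: Red 12, Blue 6, Green 18, Gold 4, Silver 14.
At 55 seats: Red 13, Blue 6, Green 19, Gold 3, Silver 14.
Gold drops from 4 to 3.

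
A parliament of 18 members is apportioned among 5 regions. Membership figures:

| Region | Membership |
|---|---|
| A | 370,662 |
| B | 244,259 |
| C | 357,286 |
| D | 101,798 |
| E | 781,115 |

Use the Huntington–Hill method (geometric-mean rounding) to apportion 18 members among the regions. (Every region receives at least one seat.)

A 4, B 2, C 3, D 1, E 8

With divisor 103760: modified quotas A 3.572, B 2.354, C 3.443, D 0.981, E 7.528.
Geometric-mean thresholds: A √(3·4)=3.464, B √(2·3)=2.449, C √(3·4)=3.464, D (min 1), E √(7·8)=7.483.
Each quota rounded against its threshold gives A 4, B 2, C 3, D 1, E 8 (total 18).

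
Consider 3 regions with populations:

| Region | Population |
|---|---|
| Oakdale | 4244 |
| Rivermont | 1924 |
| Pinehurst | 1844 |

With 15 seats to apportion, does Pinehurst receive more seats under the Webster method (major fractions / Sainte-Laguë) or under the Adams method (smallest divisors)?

Adams

Webster: Oakdale 8, Rivermont 4, Pinehurst 3.
Adams: Oakdale 7, Rivermont 4, Pinehurst 4.
Pinehurst gets 3 under Webster and 4 under Adams.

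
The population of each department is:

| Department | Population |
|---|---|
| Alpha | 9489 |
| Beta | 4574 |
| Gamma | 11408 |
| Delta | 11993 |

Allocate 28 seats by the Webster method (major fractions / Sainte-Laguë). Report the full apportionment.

Standard divisor 37464/28 ≈ 1338; standard quotas: Alpha 7.092, Beta 3.419, Gamma 8.526, Delta 8.963.
Rounding to the nearest integer gives Alpha 7, Beta 3, Gamma 9, Delta 9 — total 28, matching the house size, so no adjustment is needed.

Alpha 7; Beta 3; Gamma 9; Delta 9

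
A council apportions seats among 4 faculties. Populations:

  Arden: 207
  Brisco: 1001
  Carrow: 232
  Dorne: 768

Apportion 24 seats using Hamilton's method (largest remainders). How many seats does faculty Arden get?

Total 2208; standard divisor 2208/24 = 92.
Standard quotas: Arden 2.250, Brisco 10.880, Carrow 2.522, Dorne 8.348.
Lower quotas: Arden 2, Brisco 10, Carrow 2, Dorne 8 (sum 22, leaving 2 seats).
Remainders in descending order: Brisco 0.880, Carrow 0.522, Dorne 0.348, Arden 0.250.
Largest remainders: Brisco, Carrow receive the extra seats.
Arden receives 2.

2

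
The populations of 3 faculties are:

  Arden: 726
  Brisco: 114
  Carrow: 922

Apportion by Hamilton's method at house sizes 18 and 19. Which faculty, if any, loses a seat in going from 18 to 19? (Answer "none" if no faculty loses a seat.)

At 18 seats: Arden 7, Brisco 1, Carrow 10.
At 19 seats: Arden 8, Brisco 1, Carrow 10.
No faculty's allocation decreased.

none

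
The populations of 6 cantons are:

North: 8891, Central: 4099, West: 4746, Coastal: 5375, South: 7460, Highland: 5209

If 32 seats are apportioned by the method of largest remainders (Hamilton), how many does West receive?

4

The standard divisor is 35780/32 ≈ 1118.125.
Standard quotas: North 7.9517, Central 3.6660, West 4.2446, Coastal 4.8072, South 6.6719, Highland 4.6587.
Lower quotas: North 7, Central 3, West 4, Coastal 4, South 6, Highland 4 (sum 28, leaving 4 seats).
Remainders in descending order: North 0.9517, Coastal 0.8072, South 0.6719, Central 0.6660, Highland 0.6587, West 0.2446.
The surplus seats go to North, Coastal, South, Central.
West receives 4.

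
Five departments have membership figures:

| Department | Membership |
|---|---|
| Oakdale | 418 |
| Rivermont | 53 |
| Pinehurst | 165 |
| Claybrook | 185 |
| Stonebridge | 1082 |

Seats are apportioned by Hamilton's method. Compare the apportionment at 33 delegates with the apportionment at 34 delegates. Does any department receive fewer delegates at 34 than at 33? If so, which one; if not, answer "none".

At 33 seats: Oakdale 7, Rivermont 1, Pinehurst 3, Claybrook 3, Stonebridge 19.
At 34 seats: Oakdale 8, Rivermont 1, Pinehurst 3, Claybrook 3, Stonebridge 19.
No department's allocation decreased.

none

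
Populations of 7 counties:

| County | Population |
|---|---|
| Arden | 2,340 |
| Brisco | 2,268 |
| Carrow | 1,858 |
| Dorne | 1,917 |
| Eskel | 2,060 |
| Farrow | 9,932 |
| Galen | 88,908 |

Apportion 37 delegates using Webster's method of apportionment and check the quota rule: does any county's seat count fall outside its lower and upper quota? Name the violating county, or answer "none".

Galen

Standard quotas: Arden 0.792, Brisco 0.768, Carrow 0.629, Dorne 0.649, Eskel 0.697, Farrow 3.363, Galen 30.102.
Webster allocation: Arden 1, Brisco 1, Carrow 1, Dorne 1, Eskel 1, Farrow 3, Galen 29.
Galen has quota 30.102 (lower 30, upper 31) but receives 29 — outside the quota interval.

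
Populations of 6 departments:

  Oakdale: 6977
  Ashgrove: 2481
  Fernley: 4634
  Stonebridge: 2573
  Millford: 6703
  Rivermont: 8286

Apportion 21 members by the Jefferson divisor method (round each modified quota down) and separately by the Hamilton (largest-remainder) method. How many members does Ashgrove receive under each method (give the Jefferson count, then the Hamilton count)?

1 and 2

Jefferson: Oakdale 5, Ashgrove 1, Fernley 3, Stonebridge 1, Millford 5, Rivermont 6.
Hamilton: Oakdale 5, Ashgrove 2, Fernley 3, Stonebridge 2, Millford 4, Rivermont 5.
Ashgrove gets 1 under Jefferson and 2 under Hamilton.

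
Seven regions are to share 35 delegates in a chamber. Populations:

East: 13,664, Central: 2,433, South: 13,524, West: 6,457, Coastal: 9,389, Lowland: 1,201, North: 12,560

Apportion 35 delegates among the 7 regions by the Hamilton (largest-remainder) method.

East: 8, Central: 1, South: 8, West: 4, Coastal: 6, Lowland: 1, North: 7

The standard divisor is 59228/35 ≈ 1692.229.
Standard quotas: East 8.0746, Central 1.4377, South 7.9918, West 3.8157, Coastal 5.5483, Lowland 0.7097, North 7.4222.
Lower quotas: East 8, Central 1, South 7, West 3, Coastal 5, Lowland 0, North 7 (sum 31, leaving 4 seats).
Remainders in descending order: South 0.9918, West 0.8157, Lowland 0.7097, Coastal 0.5483, Central 0.4377, North 0.4222, East 0.0746.
Largest remainders: South, West, Lowland, Coastal receive the extra seats.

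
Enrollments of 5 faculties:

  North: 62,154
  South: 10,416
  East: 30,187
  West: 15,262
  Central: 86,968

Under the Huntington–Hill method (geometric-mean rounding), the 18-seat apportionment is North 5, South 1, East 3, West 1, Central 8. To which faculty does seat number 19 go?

North

Priority for the next seat is population ÷ (√(s·(s+1))).
Priorities: North 11347.716, South 7365.224, East 8714.236, West 10791.864, Central 10249.277.
Highest priority: North.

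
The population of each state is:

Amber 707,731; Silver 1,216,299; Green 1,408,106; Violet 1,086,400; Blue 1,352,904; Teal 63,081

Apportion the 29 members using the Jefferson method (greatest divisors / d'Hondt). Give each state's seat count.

Amber=3, Silver=6, Green=7, Violet=6, Blue=7, Teal=0

Standard divisor 5834521/29 ≈ 201190.379; standard quotas: Amber 3.518, Silver 6.046, Green 6.999, Violet 5.400, Blue 6.724, Teal 0.314.
Rounding down gives 3, 6, 6, 5, 6, 0 = 26 seats, so the divisor must be adjusted.
With modified divisor 179000: modified quotas Amber 3.954, Silver 6.795, Green 7.867, Violet 6.069, Blue 7.558, Teal 0.352.
Rounding down: Amber 3, Silver 6, Green 7, Violet 6, Blue 7, Teal 0 (total 29).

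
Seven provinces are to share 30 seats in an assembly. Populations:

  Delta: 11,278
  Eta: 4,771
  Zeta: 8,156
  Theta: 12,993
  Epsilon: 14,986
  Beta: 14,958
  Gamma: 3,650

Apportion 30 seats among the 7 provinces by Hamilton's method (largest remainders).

Delta: 5; Eta: 2; Zeta: 3; Theta: 6; Epsilon: 6; Beta: 6; Gamma: 2

The standard divisor is 70792/30 ≈ 2359.733.
Standard quotas: Delta 4.7794, Eta 2.0218, Zeta 3.4563, Theta 5.5061, Epsilon 6.3507, Beta 6.3389, Gamma 1.5468.
Lower quotas: Delta 4, Eta 2, Zeta 3, Theta 5, Epsilon 6, Beta 6, Gamma 1 (sum 27, leaving 3 seats).
Remainders in descending order: Delta 0.7794, Gamma 0.5468, Theta 0.5061, Zeta 0.4563, Epsilon 0.3507, Beta 0.3389, Eta 0.0218.
The surplus seats go to Delta, Gamma, Theta.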